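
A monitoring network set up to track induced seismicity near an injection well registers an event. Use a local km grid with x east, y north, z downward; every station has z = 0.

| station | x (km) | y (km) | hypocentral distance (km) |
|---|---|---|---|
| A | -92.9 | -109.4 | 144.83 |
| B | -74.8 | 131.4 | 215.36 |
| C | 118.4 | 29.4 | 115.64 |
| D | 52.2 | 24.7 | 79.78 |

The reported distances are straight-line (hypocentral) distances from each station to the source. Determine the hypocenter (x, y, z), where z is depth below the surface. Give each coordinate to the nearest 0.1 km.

x ≈ 37.9 km, y ≈ -50.9 km, depth ≈ 21.1 km

Each station gives a sphere (x−x_i)² + (y−y_i)² + z² = d_i² (stations at z=0).
Subtracting the A sphere from B and C: z² cancels, leaving linear equations in x and y:
36.2 x + 481.6 y = -23141.97
422.6 x + 277.6 y = 1887.27
Solving: x ≈ 37.902, y ≈ -50.901 km (keep extra digits for the depth step; rounded: 37.9, -50.9).
Then from the A sphere: z² = 144.83² − (x + 92.9)² − (y + 109.4)² with x = 37.902, y = -50.901, so z ≈ 21.082 ≈ 21.1 km.
Check against D (with the unrounded solution): distance 79.78 ≈ 79.78 km. ✓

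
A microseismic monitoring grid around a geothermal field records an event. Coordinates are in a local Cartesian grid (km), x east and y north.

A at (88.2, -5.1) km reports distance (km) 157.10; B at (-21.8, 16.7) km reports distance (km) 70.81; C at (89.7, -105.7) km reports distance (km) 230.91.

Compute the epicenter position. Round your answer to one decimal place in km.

x ≈ -40.5 km, y ≈ 85.0 km

Circle about each station: (x − 88.2)² + (y + 5.1)² = 157.10²; (x + 21.8)² + (y − 16.7)² = 70.81²; (x − 89.7)² + (y + 105.7)² = 230.91².
Subtracting pairs of circle equations eliminates x²+y² and gives linear equations (the radical axes):
-220.0 x + 43.6 y = 12615.23
3.0 x − 201.2 y = -17225.69
Solving the 2×2 system: x ≈ -40.5, y ≈ 85.0 km.
Check against A (with the unrounded x, y): √((x − 88.2)²+(y + 5.1)²) = 157.11 ≈ 157.10 km. ✓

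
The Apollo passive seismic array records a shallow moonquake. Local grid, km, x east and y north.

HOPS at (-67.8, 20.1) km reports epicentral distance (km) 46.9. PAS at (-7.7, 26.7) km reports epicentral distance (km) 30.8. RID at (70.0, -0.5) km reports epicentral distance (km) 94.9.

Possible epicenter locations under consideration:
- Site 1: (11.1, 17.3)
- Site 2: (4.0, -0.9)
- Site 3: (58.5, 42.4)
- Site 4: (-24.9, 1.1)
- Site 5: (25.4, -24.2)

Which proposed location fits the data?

For each candidate, compare |candidate − station| to the reported distance:
Site 1: residuals HOPS 32.0, PAS 9.8, RID 33.4 → max 33.4 km
Site 2: residuals HOPS 27.9, PAS 0.8, RID 28.9 → max 28.9 km
Site 3: residuals HOPS 81.4, PAS 37.2, RID 50.5 → max 81.4 km
Site 4: residuals HOPS 0.0, PAS 0.0, RID 0.0 → max 0.0 km
Site 5: residuals HOPS 56.3, PAS 29.9, RID 44.4 → max 56.3 km
Only Site 4 has all residuals ≈ 0.

Site 4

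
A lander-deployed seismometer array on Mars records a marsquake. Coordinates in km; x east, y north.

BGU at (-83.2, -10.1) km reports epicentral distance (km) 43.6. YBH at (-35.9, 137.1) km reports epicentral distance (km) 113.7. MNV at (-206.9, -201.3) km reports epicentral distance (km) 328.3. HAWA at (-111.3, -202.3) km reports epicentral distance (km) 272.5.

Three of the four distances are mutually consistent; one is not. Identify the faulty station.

BGU

Solve using three stations at a time. Using YBH, MNV, HAWA (subtract circle equations pairwise → linear system) gives (x, y) ≈ (18.7, 37.2).
Distances from that point to each station vs reported:
  BGU: calculated 112.4 vs reported 43.6 → residual 68.8 km
  YBH: calculated 113.8 vs reported 113.7 → residual 0.1 km
  MNV: calculated 328.3 vs reported 328.3 → residual 0.0 km
  HAWA: calculated 272.6 vs reported 272.5 → residual 0.1 km
YBH, MNV, HAWA are mutually consistent (residuals ≈ 0); BGU is off by 68.8 km.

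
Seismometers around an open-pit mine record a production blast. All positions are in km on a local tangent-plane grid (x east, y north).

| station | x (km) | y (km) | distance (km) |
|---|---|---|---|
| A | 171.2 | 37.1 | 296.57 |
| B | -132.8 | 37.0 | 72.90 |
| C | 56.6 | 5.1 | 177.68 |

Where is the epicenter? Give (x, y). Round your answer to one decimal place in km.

(-116.7, -34.1)

Circle about each station: (x − 171.2)² + (y − 37.1)² = 296.57²; (x + 132.8)² + (y − 37.0)² = 72.90²; (x − 56.6)² + (y − 5.1)² = 177.68².
Subtracting pairs of circle equations eliminates x²+y² and gives linear equations (the radical axes):
-608.0 x − 0.2 y = 70958.34
-229.2 x − 64.0 y = 28927.30
Solving the 2×2 system: x ≈ -116.7, y ≈ -34.1 km.
Check against A (with the unrounded x, y): √((x − 171.2)²+(y − 37.1)²) = 296.56 ≈ 296.57 km. ✓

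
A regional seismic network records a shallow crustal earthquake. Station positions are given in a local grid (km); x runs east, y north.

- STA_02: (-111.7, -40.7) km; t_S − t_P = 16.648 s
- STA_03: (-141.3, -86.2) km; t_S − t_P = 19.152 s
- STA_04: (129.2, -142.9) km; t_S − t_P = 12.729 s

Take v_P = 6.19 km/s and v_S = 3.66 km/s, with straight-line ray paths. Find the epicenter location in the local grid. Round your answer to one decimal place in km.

30.2 km east, -86.4 km north

Distance from S−P lag: d = Δt · v_P v_S / (v_P − v_S) = Δt · (6.19·3.66)/(6.19−3.66) ≈ 8.9547·Δt.
So d_STA_02 = 149.08, d_STA_03 = 171.50, d_STA_04 = 113.98 km.
Circle about each station: (x + 111.7)² + (y + 40.7)² = 149.08²; (x + 141.3)² + (y + 86.2)² = 171.50²; (x − 129.2)² + (y + 142.9)² = 113.98².
Subtracting the STA_02 equation from the STA_03 and STA_04 equations removes the quadratic terms:
-59.2 x − 91.0 y = 6075.35
481.8 x − 204.4 y = 32213.08
Solving the 2×2 system: x ≈ 30.2, y ≈ -86.4 km.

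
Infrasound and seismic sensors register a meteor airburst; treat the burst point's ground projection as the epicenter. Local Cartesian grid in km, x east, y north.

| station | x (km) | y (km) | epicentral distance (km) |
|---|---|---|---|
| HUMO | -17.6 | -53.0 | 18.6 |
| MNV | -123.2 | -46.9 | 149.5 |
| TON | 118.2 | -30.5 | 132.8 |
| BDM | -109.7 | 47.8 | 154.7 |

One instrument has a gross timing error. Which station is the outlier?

Solve using three stations at a time. Using HUMO, TON, BDM (subtract circle equations pairwise → linear system) gives (x, y) ≈ (-8.8, -69.5).
Distances from that point to each station vs reported:
  HUMO: calculated 18.7 vs reported 18.6 → residual 0.1 km
  MNV: calculated 116.6 vs reported 149.5 → residual 32.9 km
  TON: calculated 132.8 vs reported 132.8 → residual 0.0 km
  BDM: calculated 154.7 vs reported 154.7 → residual 0.0 km
HUMO, TON, BDM are mutually consistent (residuals ≈ 0); MNV is off by 32.9 km.

MNV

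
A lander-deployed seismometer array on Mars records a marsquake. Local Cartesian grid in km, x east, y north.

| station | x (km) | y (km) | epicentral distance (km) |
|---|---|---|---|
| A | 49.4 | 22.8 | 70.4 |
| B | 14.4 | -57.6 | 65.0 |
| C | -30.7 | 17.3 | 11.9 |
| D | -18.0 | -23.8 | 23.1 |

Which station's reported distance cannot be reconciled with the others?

C

Solve using three stations at a time. Using A, B, D (subtract circle equations pairwise → linear system) gives (x, y) ≈ (-17.0, -0.7).
Distances from that point to each station vs reported:
  A: calculated 70.4 vs reported 70.4 → residual 0.0 km
  B: calculated 65.0 vs reported 65.0 → residual 0.0 km
  C: calculated 22.6 vs reported 11.9 → residual 10.7 km
  D: calculated 23.2 vs reported 23.1 → residual 0.1 km
A, B, D are mutually consistent (residuals ≈ 0); C is off by 10.7 km.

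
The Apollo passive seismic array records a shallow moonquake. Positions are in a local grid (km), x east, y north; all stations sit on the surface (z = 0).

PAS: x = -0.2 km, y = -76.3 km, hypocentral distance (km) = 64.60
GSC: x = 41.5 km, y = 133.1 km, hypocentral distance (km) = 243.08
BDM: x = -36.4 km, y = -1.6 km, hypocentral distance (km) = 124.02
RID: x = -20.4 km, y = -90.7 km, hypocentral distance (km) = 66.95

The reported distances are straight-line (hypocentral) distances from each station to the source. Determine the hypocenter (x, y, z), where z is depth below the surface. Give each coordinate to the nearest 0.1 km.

(9.5, -100.5, 59.1)

Each station gives a sphere (x−x_i)² + (y−y_i)² + z² = d_i² (stations at z=0).
Subtracting the PAS sphere from GSC and BDM: z² cancels, leaving linear equations in x and y:
83.4 x + 418.8 y = -41298.60
-72.4 x + 149.4 y = -15702.01
Solving: x ≈ 9.490, y ≈ -100.502 km (keep extra digits for the depth step; rounded: 9.5, -100.5).
Then from the PAS sphere: z² = 64.60² − (x + 0.2)² − (y + 76.3)² with x = 9.490, y = -100.502, so z ≈ 59.106 ≈ 59.1 km.
Check against RID (with the unrounded solution): distance 66.96 ≈ 66.95 km. ✓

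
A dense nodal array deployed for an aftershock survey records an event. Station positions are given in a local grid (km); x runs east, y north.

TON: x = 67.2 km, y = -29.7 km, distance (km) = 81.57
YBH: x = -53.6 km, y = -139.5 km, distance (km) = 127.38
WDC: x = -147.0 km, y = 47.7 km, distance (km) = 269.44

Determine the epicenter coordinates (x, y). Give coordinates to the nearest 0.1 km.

70.6 km east, -111.2 km north

Circle about each station: (x − 67.2)² + (y + 29.7)² = 81.57²; (x + 53.6)² + (y + 139.5)² = 127.38²; (x + 147.0)² + (y − 47.7)² = 269.44².
Subtracting the TON equation from the YBH and WDC equations removes the quadratic terms:
-241.6 x − 219.6 y = 7363.28
-428.4 x + 154.8 y = -47457.89
Solving the 2×2 system: x ≈ 70.6, y ≈ -111.2 km.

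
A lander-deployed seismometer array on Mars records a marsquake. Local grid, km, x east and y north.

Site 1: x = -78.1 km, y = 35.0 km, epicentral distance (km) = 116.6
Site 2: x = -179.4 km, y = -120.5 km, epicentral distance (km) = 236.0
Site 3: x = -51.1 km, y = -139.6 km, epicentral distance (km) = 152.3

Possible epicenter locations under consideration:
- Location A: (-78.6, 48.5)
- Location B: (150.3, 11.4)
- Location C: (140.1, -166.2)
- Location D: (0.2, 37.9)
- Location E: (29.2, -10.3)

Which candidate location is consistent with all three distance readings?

Location E

For each candidate, compare |candidate − station| to the reported distance:
Location A: residuals Site 1 103.1, Site 2 39.2, Site 3 37.8 → max 103.1 km
Location B: residuals Site 1 113.0, Site 2 119.1, Site 3 99.4 → max 119.1 km
Location C: residuals Site 1 180.2, Site 2 86.8, Site 3 40.7 → max 180.2 km
Location D: residuals Site 1 38.2, Site 2 3.5, Site 3 32.5 → max 38.2 km
Location E: residuals Site 1 0.1, Site 2 0.1, Site 3 0.1 → max 0.1 km
Only Location E has all residuals ≈ 0.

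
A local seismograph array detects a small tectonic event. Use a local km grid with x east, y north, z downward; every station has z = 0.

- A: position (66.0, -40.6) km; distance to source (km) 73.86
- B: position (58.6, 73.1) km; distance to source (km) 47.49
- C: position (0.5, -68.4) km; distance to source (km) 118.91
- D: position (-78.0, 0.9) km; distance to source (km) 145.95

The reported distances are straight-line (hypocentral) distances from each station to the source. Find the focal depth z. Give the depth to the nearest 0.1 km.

Each station gives a sphere (x−x_i)² + (y−y_i)² + z² = d_i² (stations at z=0).
Subtracting the A sphere from B and C: z² cancels, leaving linear equations in x and y:
-14.8 x + 227.4 y = 5973.21
-131.0 x − 55.6 y = -10009.84
Solving: x ≈ 63.508, y ≈ 30.401 km (keep extra digits for the depth step; rounded: 63.5, 30.4).
Then from the A sphere: z² = 73.86² − (x − 66.0)² − (y + 40.6)² with x = 63.508, y = 30.401, so z ≈ 20.198 ≈ 20.2 km.
Check against D (with the unrounded solution): distance 145.95 ≈ 145.95 km. ✓

20.2 km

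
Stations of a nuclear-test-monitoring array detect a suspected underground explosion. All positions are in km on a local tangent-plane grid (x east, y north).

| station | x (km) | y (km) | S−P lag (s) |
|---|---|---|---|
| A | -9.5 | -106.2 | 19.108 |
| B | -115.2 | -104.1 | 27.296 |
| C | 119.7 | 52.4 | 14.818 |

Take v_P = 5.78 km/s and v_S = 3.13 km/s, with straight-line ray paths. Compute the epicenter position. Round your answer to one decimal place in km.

23.9 km east, 19.9 km north

Distance from S−P lag: d = Δt · v_P v_S / (v_P − v_S) = Δt · (5.78·3.13)/(5.78−3.13) ≈ 6.8269·Δt.
So d_A = 130.45, d_B = 186.35, d_C = 101.16 km.
Circle about each station: (x + 9.5)² + (y + 106.2)² = 130.45²; (x + 115.2)² + (y + 104.1)² = 186.35²; (x − 119.7)² + (y − 52.4)² = 101.16².
Subtracting pairs of circle equations eliminates x²+y² and gives linear equations (the radical axes):
-211.4 x + 4.2 y = -4969.96
258.4 x + 317.2 y = 12489.02
Solving the 2×2 system: x ≈ 23.9, y ≈ 19.9 km.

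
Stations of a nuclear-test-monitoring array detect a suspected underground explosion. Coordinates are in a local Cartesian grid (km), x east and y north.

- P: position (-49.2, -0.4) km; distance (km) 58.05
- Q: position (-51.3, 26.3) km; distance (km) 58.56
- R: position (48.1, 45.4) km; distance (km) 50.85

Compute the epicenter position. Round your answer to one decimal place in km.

x ≈ 6.4 km, y ≈ 16.3 km

Circle about each station: (x + 49.2)² + (y + 0.4)² = 58.05²; (x + 51.3)² + (y − 26.3)² = 58.56²; (x − 48.1)² + (y − 45.4)² = 50.85².
Subtracting pairs of circle equations eliminates x²+y² and gives linear equations (the radical axes):
-4.2 x + 53.4 y = 843.11
194.6 x + 91.6 y = 2738.05
Solving the 2×2 system: x ≈ 6.4, y ≈ 16.3 km.
Check against P (with the unrounded x, y): √((x + 49.2)²+(y + 0.4)²) = 58.05 ≈ 58.05 km. ✓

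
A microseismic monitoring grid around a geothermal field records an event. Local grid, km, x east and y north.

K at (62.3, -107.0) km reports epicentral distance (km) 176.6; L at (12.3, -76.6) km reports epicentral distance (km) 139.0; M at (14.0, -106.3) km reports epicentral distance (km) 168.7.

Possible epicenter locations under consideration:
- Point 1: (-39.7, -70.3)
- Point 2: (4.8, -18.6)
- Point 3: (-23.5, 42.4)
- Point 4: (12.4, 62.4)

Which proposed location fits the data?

Point 4

For each candidate, compare |candidate − station| to the reported distance:
Point 1: residuals K 68.2, L 86.6, M 104.0 → max 104.0 km
Point 2: residuals K 71.1, L 80.5, M 80.5 → max 80.5 km
Point 3: residuals K 4.3, L 14.7, M 15.3 → max 15.3 km
Point 4: residuals K 0.0, L 0.0, M 0.0 → max 0.0 km
Only Point 4 has all residuals ≈ 0.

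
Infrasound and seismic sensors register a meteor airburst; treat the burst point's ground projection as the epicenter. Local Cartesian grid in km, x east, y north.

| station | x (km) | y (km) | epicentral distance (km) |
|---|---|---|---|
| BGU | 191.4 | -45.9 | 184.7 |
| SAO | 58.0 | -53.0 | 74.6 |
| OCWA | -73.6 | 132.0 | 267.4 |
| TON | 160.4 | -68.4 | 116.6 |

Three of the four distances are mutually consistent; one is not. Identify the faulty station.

Solve using three stations at a time. Using BGU, SAO, OCWA (subtract circle equations pairwise → linear system) gives (x, y) ≈ (21.3, -118.0).
Distances from that point to each station vs reported:
  BGU: calculated 184.7 vs reported 184.7 → residual 0.0 km
  SAO: calculated 74.6 vs reported 74.6 → residual 0.0 km
  OCWA: calculated 267.4 vs reported 267.4 → residual 0.0 km
  TON: calculated 147.6 vs reported 116.6 → residual 31.0 km
BGU, SAO, OCWA are mutually consistent (residuals ≈ 0); TON is off by 31.0 km.

TON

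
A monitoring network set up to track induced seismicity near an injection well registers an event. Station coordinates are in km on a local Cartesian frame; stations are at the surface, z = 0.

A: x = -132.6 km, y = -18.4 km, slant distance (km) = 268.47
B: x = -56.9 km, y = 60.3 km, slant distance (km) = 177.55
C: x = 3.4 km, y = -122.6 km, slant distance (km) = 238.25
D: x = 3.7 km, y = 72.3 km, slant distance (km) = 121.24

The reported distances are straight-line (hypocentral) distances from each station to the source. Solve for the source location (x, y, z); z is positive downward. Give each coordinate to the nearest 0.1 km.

Each station gives a sphere (x−x_i)² + (y−y_i)² + z² = d_i² (stations at z=0).
Subtracting the A sphere from B and C: z² cancels, leaving linear equations in x and y:
151.4 x + 157.4 y = 29504.52
272.0 x − 208.4 y = 12434.08
Solving: x ≈ 109.002, y ≈ 82.603 km (keep extra digits for the depth step; rounded: 109.0, 82.6).
Then from the A sphere: z² = 268.47² − (x + 132.6)² − (y + 18.4)² with x = 109.002, y = 82.603, so z ≈ 59.186 ≈ 59.2 km.
Check against D (with the unrounded solution): distance 121.23 ≈ 121.24 km. ✓

(109.0, 82.6, 59.2)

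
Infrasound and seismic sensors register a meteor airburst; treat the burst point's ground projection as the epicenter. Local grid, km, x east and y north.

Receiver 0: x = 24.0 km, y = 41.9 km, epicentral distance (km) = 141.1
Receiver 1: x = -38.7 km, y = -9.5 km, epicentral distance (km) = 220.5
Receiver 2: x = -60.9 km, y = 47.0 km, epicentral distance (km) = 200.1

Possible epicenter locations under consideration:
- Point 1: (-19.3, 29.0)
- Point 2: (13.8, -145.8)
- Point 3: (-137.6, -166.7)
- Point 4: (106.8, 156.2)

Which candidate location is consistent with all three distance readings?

For each candidate, compare |candidate − station| to the reported distance:
Point 1: residuals Receiver 0 95.9, Receiver 1 177.4, Receiver 2 154.8 → max 177.4 km
Point 2: residuals Receiver 0 46.9, Receiver 1 74.4, Receiver 2 6.7 → max 74.4 km
Point 3: residuals Receiver 0 122.8, Receiver 1 34.8, Receiver 2 26.9 → max 122.8 km
Point 4: residuals Receiver 0 0.0, Receiver 1 0.0, Receiver 2 0.0 → max 0.0 km
Only Point 4 has all residuals ≈ 0.

Point 4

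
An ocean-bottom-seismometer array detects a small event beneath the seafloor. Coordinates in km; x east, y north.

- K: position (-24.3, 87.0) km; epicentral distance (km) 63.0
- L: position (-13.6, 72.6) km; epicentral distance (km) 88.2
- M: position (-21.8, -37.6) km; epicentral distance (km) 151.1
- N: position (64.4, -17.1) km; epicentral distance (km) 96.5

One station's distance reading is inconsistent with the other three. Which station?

K

Solve using three stations at a time. Using L, M, N (subtract circle equations pairwise → linear system) gives (x, y) ≈ (74.4, 78.9).
Distances from that point to each station vs reported:
  K: calculated 99.1 vs reported 63.0 → residual 36.1 km
  L: calculated 88.3 vs reported 88.2 → residual 0.1 km
  M: calculated 151.1 vs reported 151.1 → residual 0.0 km
  N: calculated 96.6 vs reported 96.5 → residual 0.1 km
L, M, N are mutually consistent (residuals ≈ 0); K is off by 36.1 km.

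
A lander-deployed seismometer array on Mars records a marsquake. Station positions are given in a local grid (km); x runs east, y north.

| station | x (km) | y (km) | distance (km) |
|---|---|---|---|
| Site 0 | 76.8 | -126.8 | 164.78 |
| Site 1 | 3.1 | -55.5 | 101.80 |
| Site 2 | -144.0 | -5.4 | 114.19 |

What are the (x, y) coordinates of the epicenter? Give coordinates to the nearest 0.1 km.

(-86.4, -104.0)

Circle about each station: (x − 76.8)² + (y + 126.8)² = 164.78²; (x − 3.1)² + (y + 55.5)² = 101.80²; (x + 144.0)² + (y + 5.4)² = 114.19².
Subtracting pairs of circle equations eliminates x²+y² and gives linear equations (the radical axes):
-147.4 x + 142.6 y = -2097.41
-441.6 x + 242.8 y = 12901.77
Solving the 2×2 system: x ≈ -86.4, y ≈ -104.0 km.
Check against Site 0 (with the unrounded x, y): √((x − 76.8)²+(y + 126.8)²) = 164.79 ≈ 164.78 km. ✓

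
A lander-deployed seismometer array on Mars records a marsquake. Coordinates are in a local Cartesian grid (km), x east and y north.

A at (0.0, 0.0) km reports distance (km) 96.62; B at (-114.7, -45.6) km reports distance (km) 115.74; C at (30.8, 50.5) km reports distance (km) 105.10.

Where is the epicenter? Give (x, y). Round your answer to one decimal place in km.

x ≈ -73.6 km, y ≈ 62.6 km

Circle about each station: x² + y² = 96.62²; (x + 114.7)² + (y + 45.6)² = 115.74²; (x − 30.8)² + (y − 50.5)² = 105.10².
Subtracting pairs of circle equations eliminates x²+y² and gives linear equations (the radical axes):
-229.4 x − 91.2 y = 11175.13
61.6 x + 101.0 y = 1788.30
Solving the 2×2 system: x ≈ -73.6, y ≈ 62.6 km.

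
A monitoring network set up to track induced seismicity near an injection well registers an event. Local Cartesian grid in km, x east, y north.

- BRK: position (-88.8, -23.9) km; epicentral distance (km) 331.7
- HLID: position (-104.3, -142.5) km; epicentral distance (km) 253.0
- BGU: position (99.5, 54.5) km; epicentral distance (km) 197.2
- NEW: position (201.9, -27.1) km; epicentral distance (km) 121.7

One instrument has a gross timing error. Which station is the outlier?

Solve using three stations at a time. Using HLID, BGU, NEW (subtract circle equations pairwise → linear system) gives (x, y) ≈ (148.6, -136.5).
Distances from that point to each station vs reported:
  BRK: calculated 262.7 vs reported 331.7 → residual 69.0 km
  HLID: calculated 253.0 vs reported 253.0 → residual 0.0 km
  BGU: calculated 197.2 vs reported 197.2 → residual 0.0 km
  NEW: calculated 121.7 vs reported 121.7 → residual 0.0 km
HLID, BGU, NEW are mutually consistent (residuals ≈ 0); BRK is off by 69.0 km.

BRK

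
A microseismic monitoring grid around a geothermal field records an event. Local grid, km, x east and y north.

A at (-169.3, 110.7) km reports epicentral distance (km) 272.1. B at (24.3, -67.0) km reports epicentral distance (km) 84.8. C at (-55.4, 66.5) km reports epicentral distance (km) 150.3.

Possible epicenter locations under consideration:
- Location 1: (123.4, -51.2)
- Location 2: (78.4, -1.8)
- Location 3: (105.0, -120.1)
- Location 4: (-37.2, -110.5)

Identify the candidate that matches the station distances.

For each candidate, compare |candidate − station| to the reported distance:
Location 1: residuals A 62.4, B 15.6, C 63.8 → max 63.8 km
Location 2: residuals A 0.0, B 0.1, C 0.1 → max 0.1 km
Location 3: residuals A 86.4, B 11.8, C 95.8 → max 95.8 km
Location 4: residuals A 14.5, B 9.5, C 27.6 → max 27.6 km
Only Location 2 has all residuals ≈ 0.

Location 2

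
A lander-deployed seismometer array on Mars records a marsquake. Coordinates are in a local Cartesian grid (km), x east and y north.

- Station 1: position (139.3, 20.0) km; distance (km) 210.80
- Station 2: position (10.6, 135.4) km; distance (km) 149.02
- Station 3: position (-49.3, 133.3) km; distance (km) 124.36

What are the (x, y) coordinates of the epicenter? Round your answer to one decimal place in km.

-71.3 km east, 10.9 km north

Circle about each station: (x − 139.3)² + (y − 20.0)² = 210.80²; (x − 10.6)² + (y − 135.4)² = 149.02²; (x + 49.3)² + (y − 133.3)² = 124.36².
Subtracting pairs of circle equations eliminates x²+y² and gives linear equations (the radical axes):
-257.4 x + 230.8 y = 20870.71
-377.2 x + 226.6 y = 29366.12
Solving the 2×2 system: x ≈ -71.3, y ≈ 10.9 km.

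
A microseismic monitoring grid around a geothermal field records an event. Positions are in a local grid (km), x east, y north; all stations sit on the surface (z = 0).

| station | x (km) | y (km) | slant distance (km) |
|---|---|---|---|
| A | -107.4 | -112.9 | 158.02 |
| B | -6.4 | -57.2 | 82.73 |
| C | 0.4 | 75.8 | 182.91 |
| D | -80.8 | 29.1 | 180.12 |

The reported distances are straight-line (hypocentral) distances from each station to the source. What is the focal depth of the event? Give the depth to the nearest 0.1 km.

Each station gives a sphere (x−x_i)² + (y−y_i)² + z² = d_i² (stations at z=0).
Subtracting the A sphere from B and C: z² cancels, leaving linear equations in x and y:
202.0 x + 111.4 y = -2842.30
215.6 x + 377.4 y = -27021.12
Solving: x ≈ 37.104, y ≈ -92.795 km (keep extra digits for the depth step; rounded: 37.1, -92.8).
Then from the A sphere: z² = 158.02² − (x + 107.4)² − (y + 112.9)² with x = 37.104, y = -92.795, so z ≈ 60.702 ≈ 60.7 km.
Check against D (with the unrounded solution): distance 180.12 ≈ 180.12 km. ✓

depth ≈ 60.7 km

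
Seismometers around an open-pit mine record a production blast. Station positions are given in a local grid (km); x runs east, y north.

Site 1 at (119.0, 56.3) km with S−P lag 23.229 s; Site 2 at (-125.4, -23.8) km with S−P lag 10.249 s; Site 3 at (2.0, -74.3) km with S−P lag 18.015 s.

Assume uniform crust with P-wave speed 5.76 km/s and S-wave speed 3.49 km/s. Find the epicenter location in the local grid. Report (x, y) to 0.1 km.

x ≈ -86.7 km, y ≈ 58.3 km

Distance from S−P lag: d = Δt · v_P v_S / (v_P − v_S) = Δt · (5.76·3.49)/(5.76−3.49) ≈ 8.8557·Δt.
So d_Site 1 = 205.71, d_Site 2 = 90.76, d_Site 3 = 159.54 km.
Circle about each station: (x − 119.0)² + (y − 56.3)² = 205.71²; (x + 125.4)² + (y + 23.8)² = 90.76²; (x − 2.0)² + (y + 74.3)² = 159.54².
Subtracting pairs of circle equations eliminates x²+y² and gives linear equations (the radical axes):
-488.8 x − 160.2 y = 33040.14
-234.0 x − 261.2 y = 5057.39
Solving the 2×2 system: x ≈ -86.7, y ≈ 58.3 km.
Check against Site 1 (with the unrounded x, y): √((x − 119.0)²+(y − 56.3)²) = 205.72 ≈ 205.71 km. ✓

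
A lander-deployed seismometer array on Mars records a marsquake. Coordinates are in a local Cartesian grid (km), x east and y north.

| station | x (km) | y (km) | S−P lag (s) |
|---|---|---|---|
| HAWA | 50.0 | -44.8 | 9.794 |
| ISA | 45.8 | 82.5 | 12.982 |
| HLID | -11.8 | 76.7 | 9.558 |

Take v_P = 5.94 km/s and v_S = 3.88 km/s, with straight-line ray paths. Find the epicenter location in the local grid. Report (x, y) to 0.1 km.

(-56.8, -20.3)

Distance from S−P lag: d = Δt · v_P v_S / (v_P − v_S) = Δt · (5.94·3.88)/(5.94−3.88) ≈ 11.1880·Δt.
So d_HAWA = 109.57, d_ISA = 145.24, d_HLID = 106.93 km.
Circle about each station: (x − 50.0)² + (y + 44.8)² = 109.57²; (x − 45.8)² + (y − 82.5)² = 145.24²; (x + 11.8)² + (y − 76.7)² = 106.93².
Subtracting the HAWA equation from the ISA and HLID equations removes the quadratic terms:
-8.4 x + 254.6 y = -4692.22
-123.6 x + 243.0 y = 2086.65
Solving the 2×2 system: x ≈ -56.8, y ≈ -20.3 km.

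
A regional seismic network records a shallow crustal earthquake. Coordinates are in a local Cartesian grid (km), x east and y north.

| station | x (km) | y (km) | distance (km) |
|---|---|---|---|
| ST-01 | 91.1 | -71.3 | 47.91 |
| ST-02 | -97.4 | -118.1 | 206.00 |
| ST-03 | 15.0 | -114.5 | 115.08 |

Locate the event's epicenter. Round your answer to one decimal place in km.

(85.7, -23.7)

Circle about each station: (x − 91.1)² + (y + 71.3)² = 47.91²; (x + 97.4)² + (y + 118.1)² = 206.00²; (x − 15.0)² + (y + 114.5)² = 115.08².
Subtracting the ST-01 equation from the ST-02 and ST-03 equations removes the quadratic terms:
-377.0 x − 93.6 y = -30089.16
-152.2 x − 86.4 y = -10995.69
Solving the 2×2 system: x ≈ 85.7, y ≈ -23.7 km.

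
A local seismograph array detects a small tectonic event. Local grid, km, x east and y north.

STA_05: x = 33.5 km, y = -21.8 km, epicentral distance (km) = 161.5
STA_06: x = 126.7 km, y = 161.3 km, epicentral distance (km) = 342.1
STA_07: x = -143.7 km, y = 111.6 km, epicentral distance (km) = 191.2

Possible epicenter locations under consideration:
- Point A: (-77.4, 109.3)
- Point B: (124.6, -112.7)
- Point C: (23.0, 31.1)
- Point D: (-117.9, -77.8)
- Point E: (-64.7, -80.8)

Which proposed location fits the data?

Point D

For each candidate, compare |candidate − station| to the reported distance:
Point A: residuals STA_05 10.2, STA_06 131.5, STA_07 124.9 → max 131.5 km
Point B: residuals STA_05 32.8, STA_06 68.1, STA_07 158.5 → max 158.5 km
Point C: residuals STA_05 107.6, STA_06 175.6, STA_07 6.1 → max 175.6 km
Point D: residuals STA_05 0.1, STA_06 0.1, STA_07 0.1 → max 0.1 km
Point E: residuals STA_05 46.9, STA_06 33.5, STA_07 16.8 → max 46.9 km
Only Point D has all residuals ≈ 0.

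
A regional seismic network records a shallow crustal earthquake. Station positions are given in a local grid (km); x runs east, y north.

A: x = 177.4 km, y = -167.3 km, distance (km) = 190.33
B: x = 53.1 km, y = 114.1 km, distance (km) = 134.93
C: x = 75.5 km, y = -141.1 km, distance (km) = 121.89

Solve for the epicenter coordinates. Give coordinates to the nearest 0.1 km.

x ≈ 55.9 km, y ≈ -20.8 km

Circle about each station: (x − 177.4)² + (y + 167.3)² = 190.33²; (x − 53.1)² + (y − 114.1)² = 134.93²; (x − 75.5)² + (y + 141.1)² = 121.89².
Subtracting pairs of circle equations eliminates x²+y² and gives linear equations (the radical axes):
-248.6 x + 562.8 y = -25602.23
-203.8 x + 52.4 y = -12482.25
Solving the 2×2 system: x ≈ 55.9, y ≈ -20.8 km.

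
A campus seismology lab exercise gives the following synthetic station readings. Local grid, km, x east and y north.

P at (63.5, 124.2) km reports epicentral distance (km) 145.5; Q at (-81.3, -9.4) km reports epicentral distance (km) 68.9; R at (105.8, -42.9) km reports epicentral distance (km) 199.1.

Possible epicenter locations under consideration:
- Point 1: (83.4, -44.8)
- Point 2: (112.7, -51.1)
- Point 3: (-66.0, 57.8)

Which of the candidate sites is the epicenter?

Point 3

For each candidate, compare |candidate − station| to the reported distance:
Point 1: residuals P 24.7, Q 99.6, R 176.6 → max 176.6 km
Point 2: residuals P 36.6, Q 129.5, R 188.4 → max 188.4 km
Point 3: residuals P 0.0, Q 0.0, R 0.0 → max 0.0 km
Only Point 3 has all residuals ≈ 0.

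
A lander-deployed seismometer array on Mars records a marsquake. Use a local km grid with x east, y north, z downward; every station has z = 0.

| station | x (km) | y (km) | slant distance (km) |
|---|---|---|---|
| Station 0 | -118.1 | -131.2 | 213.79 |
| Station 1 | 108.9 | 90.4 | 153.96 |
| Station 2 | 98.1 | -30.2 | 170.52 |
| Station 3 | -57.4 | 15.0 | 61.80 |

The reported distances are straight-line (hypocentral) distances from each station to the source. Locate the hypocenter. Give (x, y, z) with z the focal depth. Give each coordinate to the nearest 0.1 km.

x ≈ -39.7 km, y ≈ 65.2 km, depth ≈ 31.4 km

Each station gives a sphere (x−x_i)² + (y−y_i)² + z² = d_i² (stations at z=0).
Subtracting the Station 0 sphere from Station 1 and Station 2: z² cancels, leaving linear equations in x and y:
454.0 x + 443.2 y = 10872.80
432.4 x + 202.0 y = -3996.31
Solving: x ≈ -39.702, y ≈ 65.202 km (keep extra digits for the depth step; rounded: -39.7, 65.2).
Then from the Station 0 sphere: z² = 213.79² − (x + 118.1)² − (y + 131.2)² with x = -39.702, y = 65.202, so z ≈ 31.403 ≈ 31.4 km.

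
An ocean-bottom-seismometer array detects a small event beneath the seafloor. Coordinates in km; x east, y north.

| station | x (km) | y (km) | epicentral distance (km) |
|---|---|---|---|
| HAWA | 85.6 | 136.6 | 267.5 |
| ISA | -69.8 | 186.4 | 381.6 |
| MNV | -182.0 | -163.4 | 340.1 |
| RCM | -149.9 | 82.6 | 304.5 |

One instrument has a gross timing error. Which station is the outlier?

RCM

Solve using three stations at a time. Using HAWA, ISA, MNV (subtract circle equations pairwise → linear system) gives (x, y) ≈ (155.5, -121.6).
Distances from that point to each station vs reported:
  HAWA: calculated 267.5 vs reported 267.5 → residual 0.0 km
  ISA: calculated 381.6 vs reported 381.6 → residual 0.0 km
  MNV: calculated 340.1 vs reported 340.1 → residual 0.0 km
  RCM: calculated 367.3 vs reported 304.5 → residual 62.8 km
HAWA, ISA, MNV are mutually consistent (residuals ≈ 0); RCM is off by 62.8 km.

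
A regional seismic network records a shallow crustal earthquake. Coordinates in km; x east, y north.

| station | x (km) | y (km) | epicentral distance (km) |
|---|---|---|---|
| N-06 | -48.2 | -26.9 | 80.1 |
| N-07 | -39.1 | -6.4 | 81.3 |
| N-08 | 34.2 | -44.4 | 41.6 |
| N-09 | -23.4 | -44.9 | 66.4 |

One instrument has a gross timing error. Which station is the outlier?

N-07

Solve using three stations at a time. Using N-06, N-08, N-09 (subtract circle equations pairwise → linear system) gives (x, y) ≈ (28.3, -3.3).
Distances from that point to each station vs reported:
  N-06: calculated 80.0 vs reported 80.1 → residual 0.1 km
  N-07: calculated 67.5 vs reported 81.3 → residual 13.8 km
  N-08: calculated 41.5 vs reported 41.6 → residual 0.1 km
  N-09: calculated 66.3 vs reported 66.4 → residual 0.1 km
N-06, N-08, N-09 are mutually consistent (residuals ≈ 0); N-07 is off by 13.8 km.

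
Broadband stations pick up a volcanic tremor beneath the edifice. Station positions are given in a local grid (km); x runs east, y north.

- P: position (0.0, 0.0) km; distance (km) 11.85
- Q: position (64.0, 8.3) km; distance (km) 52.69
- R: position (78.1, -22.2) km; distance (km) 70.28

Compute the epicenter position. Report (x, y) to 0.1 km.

Circle about each station: x² + y² = 11.85²; (x − 64.0)² + (y − 8.3)² = 52.69²; (x − 78.1)² + (y + 22.2)² = 70.28².
Subtracting the P equation from the Q and R equations removes the quadratic terms:
128.0 x + 16.6 y = 1529.08
156.2 x − 44.4 y = 1793.59
Solving the 2×2 system: x ≈ 11.8, y ≈ 1.1 km.

(11.8, 1.1)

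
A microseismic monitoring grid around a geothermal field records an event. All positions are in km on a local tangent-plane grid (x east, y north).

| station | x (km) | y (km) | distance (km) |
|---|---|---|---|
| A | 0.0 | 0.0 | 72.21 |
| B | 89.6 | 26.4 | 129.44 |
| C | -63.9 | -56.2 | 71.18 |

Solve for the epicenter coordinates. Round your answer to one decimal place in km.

x ≈ 5.5 km, y ≈ -72.0 km

Circle about each station: x² + y² = 72.21²; (x − 89.6)² + (y − 26.4)² = 129.44²; (x + 63.9)² + (y + 56.2)² = 71.18².
Subtracting the A equation from the B and C equations removes the quadratic terms:
179.2 x + 52.8 y = -2815.31
-127.8 x − 112.4 y = 7389.34
Solving the 2×2 system: x ≈ 5.5, y ≈ -72.0 km.
Check against A (with the unrounded x, y): √(x²+y²) = 72.21 ≈ 72.21 km. ✓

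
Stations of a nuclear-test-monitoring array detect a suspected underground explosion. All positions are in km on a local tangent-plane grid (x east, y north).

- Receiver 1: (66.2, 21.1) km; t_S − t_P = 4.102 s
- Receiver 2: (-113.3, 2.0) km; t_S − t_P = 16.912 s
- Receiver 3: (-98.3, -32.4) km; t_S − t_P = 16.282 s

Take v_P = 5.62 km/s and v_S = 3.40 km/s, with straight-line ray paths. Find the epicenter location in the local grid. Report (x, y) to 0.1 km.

(30.9, 21.9)

Distance from S−P lag: d = Δt · v_P v_S / (v_P − v_S) = Δt · (5.62·3.40)/(5.62−3.40) ≈ 8.6072·Δt.
So d_Receiver 1 = 35.31, d_Receiver 2 = 145.57, d_Receiver 3 = 140.14 km.
Circle about each station: (x − 66.2)² + (y − 21.1)² = 35.31²; (x + 113.3)² + (y − 2.0)² = 145.57²; (x + 98.3)² + (y + 32.4)² = 140.14².
Subtracting the Receiver 1 equation from the Receiver 2 and Receiver 3 equations removes the quadratic terms:
-359.0 x − 38.2 y = -11930.59
-329.0 x − 107.0 y = -12507.42
Solving the 2×2 system: x ≈ 30.9, y ≈ 21.9 km.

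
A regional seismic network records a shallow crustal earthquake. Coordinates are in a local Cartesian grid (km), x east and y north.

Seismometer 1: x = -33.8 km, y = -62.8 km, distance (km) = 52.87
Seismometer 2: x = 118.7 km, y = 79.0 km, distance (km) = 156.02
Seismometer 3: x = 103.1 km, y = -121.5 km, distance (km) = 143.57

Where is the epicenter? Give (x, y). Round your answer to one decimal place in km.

Circle about each station: (x + 33.8)² + (y + 62.8)² = 52.87²; (x − 118.7)² + (y − 79.0)² = 156.02²; (x − 103.1)² + (y + 121.5)² = 143.57².
Subtracting the Seismometer 1 equation from the Seismometer 2 and Seismometer 3 equations removes the quadratic terms:
305.0 x + 283.6 y = -6302.59
273.8 x − 117.4 y = 2488.47
Solving the 2×2 system: x ≈ -0.3, y ≈ -21.9 km.

(-0.3, -21.9)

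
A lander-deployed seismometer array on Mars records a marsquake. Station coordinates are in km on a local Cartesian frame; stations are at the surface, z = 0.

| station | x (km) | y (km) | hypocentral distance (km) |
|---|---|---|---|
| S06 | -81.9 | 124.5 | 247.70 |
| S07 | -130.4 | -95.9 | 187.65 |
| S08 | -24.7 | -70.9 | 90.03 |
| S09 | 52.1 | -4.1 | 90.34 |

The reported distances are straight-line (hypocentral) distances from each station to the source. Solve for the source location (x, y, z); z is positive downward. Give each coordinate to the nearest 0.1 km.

Each station gives a sphere (x−x_i)² + (y−y_i)² + z² = d_i² (stations at z=0).
Subtracting the S06 sphere from S07 and S08: z² cancels, leaving linear equations in x and y:
-97.0 x − 440.8 y = 30135.88
114.4 x − 390.8 y = 36678.93
Solving: x ≈ 49.708, y ≈ -79.305 km (keep extra digits for the depth step; rounded: 49.7, -79.3).
Then from the S06 sphere: z² = 247.70² − (x + 81.9)² − (y − 124.5)² with x = 49.708, y = -79.305, so z ≈ 49.981 ≈ 50.0 km.

x ≈ 49.7 km, y ≈ -79.3 km, depth ≈ 50.0 km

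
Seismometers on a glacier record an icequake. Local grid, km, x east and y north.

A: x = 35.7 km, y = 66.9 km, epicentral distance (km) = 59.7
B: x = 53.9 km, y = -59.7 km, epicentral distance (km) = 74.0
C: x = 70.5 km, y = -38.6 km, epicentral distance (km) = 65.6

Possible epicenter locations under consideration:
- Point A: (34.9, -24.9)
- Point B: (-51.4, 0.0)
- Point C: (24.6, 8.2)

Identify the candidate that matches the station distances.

Point C

For each candidate, compare |candidate − station| to the reported distance:
Point A: residuals A 32.1, B 34.4, C 27.5 → max 34.4 km
Point B: residuals A 50.1, B 47.0, C 62.3 → max 62.3 km
Point C: residuals A 0.0, B 0.0, C 0.0 → max 0.0 km
Only Point C has all residuals ≈ 0.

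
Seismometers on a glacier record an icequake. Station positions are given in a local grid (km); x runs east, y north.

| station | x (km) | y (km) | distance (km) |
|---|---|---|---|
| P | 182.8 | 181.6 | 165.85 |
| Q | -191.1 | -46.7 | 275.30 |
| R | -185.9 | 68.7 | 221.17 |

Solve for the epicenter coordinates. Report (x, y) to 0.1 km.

29.8 km east, 117.6 km north

Circle about each station: (x − 182.8)² + (y − 181.6)² = 165.85²; (x + 191.1)² + (y + 46.7)² = 275.30²; (x + 185.9)² + (y − 68.7)² = 221.17².
Subtracting the P equation from the Q and R equations removes the quadratic terms:
-747.8 x − 456.6 y = -75978.17
-737.4 x − 225.8 y = -48525.85
Solving the 2×2 system: x ≈ 29.8, y ≈ 117.6 km.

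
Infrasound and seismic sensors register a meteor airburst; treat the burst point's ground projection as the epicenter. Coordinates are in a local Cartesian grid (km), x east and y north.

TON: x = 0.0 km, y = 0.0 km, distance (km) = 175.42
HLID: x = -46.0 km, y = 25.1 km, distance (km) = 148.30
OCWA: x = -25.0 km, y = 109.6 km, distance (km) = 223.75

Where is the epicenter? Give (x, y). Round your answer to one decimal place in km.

x ≈ -162.0 km, y ≈ -67.3 km

Circle about each station: x² + y² = 175.42²; (x + 46.0)² + (y − 25.1)² = 148.30²; (x + 25.0)² + (y − 109.6)² = 223.75².
Subtracting the TON equation from the HLID and OCWA equations removes the quadratic terms:
-92.0 x + 50.2 y = 11525.30
-50.0 x + 219.2 y = -6654.73
Solving the 2×2 system: x ≈ -162.0, y ≈ -67.3 km.
Check against TON (with the unrounded x, y): √(x²+y²) = 175.43 ≈ 175.42 km. ✓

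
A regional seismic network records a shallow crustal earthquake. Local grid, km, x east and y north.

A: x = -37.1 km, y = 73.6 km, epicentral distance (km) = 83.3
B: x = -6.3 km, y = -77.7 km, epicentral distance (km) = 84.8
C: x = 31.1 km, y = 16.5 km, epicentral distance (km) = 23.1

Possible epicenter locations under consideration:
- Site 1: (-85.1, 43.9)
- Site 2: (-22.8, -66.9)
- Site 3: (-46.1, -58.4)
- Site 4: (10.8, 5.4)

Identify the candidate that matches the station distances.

For each candidate, compare |candidate − station| to the reported distance:
Site 1: residuals A 26.9, B 60.1, C 96.3 → max 96.3 km
Site 2: residuals A 57.9, B 65.1, C 76.2 → max 76.2 km
Site 3: residuals A 49.0, B 40.6, C 84.5 → max 84.5 km
Site 4: residuals A 0.0, B 0.0, C 0.0 → max 0.0 km
Only Site 4 has all residuals ≈ 0.

Site 4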